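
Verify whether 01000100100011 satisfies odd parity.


Number of 1s: 5

Yes, parity is correct (5 ones)


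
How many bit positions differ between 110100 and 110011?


XOR: 000111
Count of 1s: 3

3


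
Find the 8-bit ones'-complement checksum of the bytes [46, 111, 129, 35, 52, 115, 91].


Sum = 579 mod 256 = 67
Complement = 188

188


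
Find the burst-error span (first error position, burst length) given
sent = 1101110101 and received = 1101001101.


XOR: 0000111000

Burst at position 4, length 3


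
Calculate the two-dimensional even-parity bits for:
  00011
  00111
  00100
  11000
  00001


Row parities: 01101
Column parities: 11001

Row P: 01101, Col P: 11001, Corner: 1


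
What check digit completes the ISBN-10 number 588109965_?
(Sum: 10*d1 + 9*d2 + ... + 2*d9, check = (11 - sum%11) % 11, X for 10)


Weighted sum: 302
302 mod 11 = 5

Check digit: 6


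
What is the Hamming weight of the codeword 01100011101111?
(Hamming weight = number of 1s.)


Counting 1s in 01100011101111

9


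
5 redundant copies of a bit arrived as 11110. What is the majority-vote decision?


Ones: 4 out of 5
Threshold: 3

1 (4/5 voted 1)


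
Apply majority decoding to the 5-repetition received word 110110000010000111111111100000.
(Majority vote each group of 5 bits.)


Groups: 11011, 00000, 10000, 11111, 11111, 00000
Majority votes: 100110

100110


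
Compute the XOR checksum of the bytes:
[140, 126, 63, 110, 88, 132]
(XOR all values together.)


XOR chain: 140 ^ 126 ^ 63 ^ 110 ^ 88 ^ 132 = 127

127


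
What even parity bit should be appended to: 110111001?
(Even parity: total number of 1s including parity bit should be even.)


Number of 1s in data: 6
Parity bit: 0

0


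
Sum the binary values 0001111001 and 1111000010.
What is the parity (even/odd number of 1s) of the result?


0001111001 = 121
1111000010 = 962
Sum = 1083 = 10000111011
1s count = 6

even parity (6 ones in 10000111011)


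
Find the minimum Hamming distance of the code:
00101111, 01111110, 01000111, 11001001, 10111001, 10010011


Comparing all pairs, minimum distance: 3
Can detect 2 errors, correct 1 errors

3


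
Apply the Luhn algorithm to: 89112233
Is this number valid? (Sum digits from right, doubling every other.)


Luhn sum = 34
34 mod 10 = 4

Invalid (Luhn sum mod 10 = 4)


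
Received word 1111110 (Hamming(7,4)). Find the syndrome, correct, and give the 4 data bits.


Syndrome = 7: error at position 7

Data: 1111 (corrected bit 7)


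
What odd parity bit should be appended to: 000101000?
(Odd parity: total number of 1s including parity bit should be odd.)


Number of 1s in data: 2
Parity bit: 1

1


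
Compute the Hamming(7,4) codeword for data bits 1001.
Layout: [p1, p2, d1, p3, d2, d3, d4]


Parity bits: p1=0, p2=0, p3=1

0011001


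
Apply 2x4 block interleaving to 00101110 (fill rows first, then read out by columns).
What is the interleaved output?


Matrix:
  0010
  1110
Read columns: 01011100

01011100


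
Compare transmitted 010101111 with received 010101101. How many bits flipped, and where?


XOR: 000000010

1 error(s) at position(s): 7


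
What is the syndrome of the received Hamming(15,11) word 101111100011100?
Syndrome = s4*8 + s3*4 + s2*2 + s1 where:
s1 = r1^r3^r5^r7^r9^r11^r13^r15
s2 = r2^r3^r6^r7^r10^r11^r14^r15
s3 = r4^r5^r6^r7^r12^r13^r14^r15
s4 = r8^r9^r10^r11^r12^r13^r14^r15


s1=0, s2=0, s3=0, s4=1

Syndrome = 8 (error at position 8)


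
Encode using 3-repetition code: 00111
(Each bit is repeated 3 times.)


Each bit -> 3 copies

000000111111111


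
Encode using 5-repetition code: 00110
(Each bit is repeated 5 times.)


Each bit -> 5 copies

0000000000111111111100000


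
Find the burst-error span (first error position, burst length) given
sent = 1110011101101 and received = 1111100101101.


XOR: 0001111000000

Burst at position 3, length 4


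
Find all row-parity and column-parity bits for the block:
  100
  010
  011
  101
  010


Row parities: 11001
Column parities: 010

Row P: 11001, Col P: 010, Corner: 1


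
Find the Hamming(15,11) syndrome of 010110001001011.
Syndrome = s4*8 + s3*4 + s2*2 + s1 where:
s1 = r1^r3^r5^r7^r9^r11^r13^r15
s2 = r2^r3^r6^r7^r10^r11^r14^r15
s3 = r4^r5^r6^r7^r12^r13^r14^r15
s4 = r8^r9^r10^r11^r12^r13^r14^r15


s1=1, s2=1, s3=1, s4=0

Syndrome = 7 (error at position 7)


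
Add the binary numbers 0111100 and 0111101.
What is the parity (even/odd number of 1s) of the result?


0111100 = 60
0111101 = 61
Sum = 121 = 1111001
1s count = 5

odd parity (5 ones in 1111001)


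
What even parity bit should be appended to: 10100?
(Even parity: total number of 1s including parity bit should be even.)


Number of 1s in data: 2
Parity bit: 0

0


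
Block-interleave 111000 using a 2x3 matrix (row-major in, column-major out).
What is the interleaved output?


Matrix:
  111
  000
Read columns: 101010

101010


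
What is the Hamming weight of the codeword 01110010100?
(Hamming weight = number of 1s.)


Counting 1s in 01110010100

5


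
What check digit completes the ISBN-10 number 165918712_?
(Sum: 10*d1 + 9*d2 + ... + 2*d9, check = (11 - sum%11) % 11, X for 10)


Weighted sum: 248
248 mod 11 = 6

Check digit: 5


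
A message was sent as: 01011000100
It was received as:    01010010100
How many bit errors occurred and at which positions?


XOR: 00001010000

2 error(s) at position(s): 4, 6


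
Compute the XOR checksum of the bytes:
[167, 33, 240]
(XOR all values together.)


XOR chain: 167 ^ 33 ^ 240 = 118

118


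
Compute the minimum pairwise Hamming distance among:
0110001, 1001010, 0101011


Comparing all pairs, minimum distance: 3
Can detect 2 errors, correct 1 errors

3


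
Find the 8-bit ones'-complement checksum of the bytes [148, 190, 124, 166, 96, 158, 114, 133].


Sum = 1129 mod 256 = 105
Complement = 150

150


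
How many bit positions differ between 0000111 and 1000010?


XOR: 1000101
Count of 1s: 3

3


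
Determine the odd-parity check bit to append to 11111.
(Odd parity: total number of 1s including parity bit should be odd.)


Number of 1s in data: 5
Parity bit: 0

0


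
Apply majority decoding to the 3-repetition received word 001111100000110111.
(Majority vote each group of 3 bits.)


Groups: 001, 111, 100, 000, 110, 111
Majority votes: 010011

010011


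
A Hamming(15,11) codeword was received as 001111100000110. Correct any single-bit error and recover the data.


Syndrome = 0: no error detected

Data: 11110000110 (no errors)


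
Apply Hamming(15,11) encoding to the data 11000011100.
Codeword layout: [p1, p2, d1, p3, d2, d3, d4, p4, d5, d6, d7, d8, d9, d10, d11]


Parity bits: p1=0, p2=0, p3=1, p4=1

001110010011100


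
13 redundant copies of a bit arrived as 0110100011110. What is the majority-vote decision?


Ones: 7 out of 13
Threshold: 7

1 (7/13 voted 1)


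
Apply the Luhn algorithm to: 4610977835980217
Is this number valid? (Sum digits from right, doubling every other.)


Luhn sum = 84
84 mod 10 = 4

Invalid (Luhn sum mod 10 = 4)


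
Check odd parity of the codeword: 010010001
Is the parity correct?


Number of 1s: 3

Yes, parity is correct (3 ones)


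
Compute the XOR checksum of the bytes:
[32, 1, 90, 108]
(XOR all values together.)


XOR chain: 32 ^ 1 ^ 90 ^ 108 = 23

23


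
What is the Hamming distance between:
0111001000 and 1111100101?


XOR: 1000101101
Count of 1s: 5

5


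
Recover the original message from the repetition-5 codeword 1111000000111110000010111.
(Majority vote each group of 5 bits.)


Groups: 11110, 00000, 11111, 00000, 10111
Majority votes: 10101

10101


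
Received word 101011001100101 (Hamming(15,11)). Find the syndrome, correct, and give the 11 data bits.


Syndrome = 0: no error detected

Data: 11101100101 (no errors)


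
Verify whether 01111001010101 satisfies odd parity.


Number of 1s: 8

No, parity error (8 ones)


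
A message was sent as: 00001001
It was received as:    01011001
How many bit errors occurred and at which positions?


XOR: 01010000

2 error(s) at position(s): 1, 3


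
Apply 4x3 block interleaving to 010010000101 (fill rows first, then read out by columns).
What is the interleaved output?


Matrix:
  010
  010
  000
  101
Read columns: 000111000001

000111000001


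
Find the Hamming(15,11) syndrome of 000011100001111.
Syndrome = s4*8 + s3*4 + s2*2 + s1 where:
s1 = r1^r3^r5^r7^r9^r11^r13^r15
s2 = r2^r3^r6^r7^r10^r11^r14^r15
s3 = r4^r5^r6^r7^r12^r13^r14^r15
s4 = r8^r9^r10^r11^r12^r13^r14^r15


s1=0, s2=0, s3=1, s4=0

Syndrome = 4 (error at position 4)


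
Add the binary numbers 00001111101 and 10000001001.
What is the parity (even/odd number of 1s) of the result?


00001111101 = 125
10000001001 = 1033
Sum = 1158 = 10010000110
1s count = 4

even parity (4 ones in 10010000110)


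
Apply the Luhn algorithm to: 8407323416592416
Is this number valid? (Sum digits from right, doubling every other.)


Luhn sum = 70
70 mod 10 = 0

Valid (Luhn sum mod 10 = 0)


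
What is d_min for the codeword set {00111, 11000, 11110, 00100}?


Comparing all pairs, minimum distance: 2
Can detect 1 errors, correct 0 errors

2


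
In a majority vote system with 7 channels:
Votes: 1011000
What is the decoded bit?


Ones: 3 out of 7
Threshold: 4

0 (3/7 voted 1)


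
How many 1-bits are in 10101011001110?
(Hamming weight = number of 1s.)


Counting 1s in 10101011001110

8


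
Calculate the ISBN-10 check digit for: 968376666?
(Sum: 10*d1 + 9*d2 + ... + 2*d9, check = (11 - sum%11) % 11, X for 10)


Weighted sum: 355
355 mod 11 = 3

Check digit: 8


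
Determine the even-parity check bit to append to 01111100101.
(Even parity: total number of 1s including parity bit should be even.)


Number of 1s in data: 7
Parity bit: 1

1


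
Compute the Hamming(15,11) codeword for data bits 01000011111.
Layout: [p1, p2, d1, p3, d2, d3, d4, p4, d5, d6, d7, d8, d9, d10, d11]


Parity bits: p1=0, p2=1, p3=1, p4=1

010110010011111


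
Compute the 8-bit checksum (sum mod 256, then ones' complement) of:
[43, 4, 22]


Sum = 69 mod 256 = 69
Complement = 186

186


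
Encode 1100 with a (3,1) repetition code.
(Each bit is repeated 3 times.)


Each bit -> 3 copies

111111000000


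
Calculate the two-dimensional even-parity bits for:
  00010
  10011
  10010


Row parities: 110
Column parities: 00011

Row P: 110, Col P: 00011, Corner: 0


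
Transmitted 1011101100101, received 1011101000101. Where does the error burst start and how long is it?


XOR: 0000000100000

Burst at position 7, length 1


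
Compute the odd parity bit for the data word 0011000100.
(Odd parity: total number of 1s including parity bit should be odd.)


Number of 1s in data: 3
Parity bit: 0

0


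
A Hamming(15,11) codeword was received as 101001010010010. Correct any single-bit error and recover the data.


Syndrome = 9: error at position 9

Data: 10101010010 (corrected bit 9)


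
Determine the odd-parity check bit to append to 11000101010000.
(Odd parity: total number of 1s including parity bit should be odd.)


Number of 1s in data: 5
Parity bit: 0

0


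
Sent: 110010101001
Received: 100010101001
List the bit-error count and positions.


XOR: 010000000000

1 error(s) at position(s): 1


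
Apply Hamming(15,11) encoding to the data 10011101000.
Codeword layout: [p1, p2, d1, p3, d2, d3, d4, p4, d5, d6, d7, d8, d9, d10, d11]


Parity bits: p1=1, p2=1, p3=0, p4=1

111000111101000


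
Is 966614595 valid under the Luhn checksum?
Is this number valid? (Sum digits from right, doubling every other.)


Luhn sum = 49
49 mod 10 = 9

Invalid (Luhn sum mod 10 = 9)


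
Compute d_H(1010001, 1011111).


XOR: 0001110
Count of 1s: 3

3


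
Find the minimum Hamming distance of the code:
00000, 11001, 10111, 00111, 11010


Comparing all pairs, minimum distance: 1
Can detect 0 errors, correct 0 errors

1


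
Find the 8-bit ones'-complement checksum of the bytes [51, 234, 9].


Sum = 294 mod 256 = 38
Complement = 217

217


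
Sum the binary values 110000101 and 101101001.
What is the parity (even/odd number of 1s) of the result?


110000101 = 389
101101001 = 361
Sum = 750 = 1011101110
1s count = 7

odd parity (7 ones in 1011101110)


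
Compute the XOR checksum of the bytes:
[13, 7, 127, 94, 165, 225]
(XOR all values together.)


XOR chain: 13 ^ 7 ^ 127 ^ 94 ^ 165 ^ 225 = 111

111


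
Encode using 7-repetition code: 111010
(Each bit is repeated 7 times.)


Each bit -> 7 copies

111111111111111111111000000011111110000000


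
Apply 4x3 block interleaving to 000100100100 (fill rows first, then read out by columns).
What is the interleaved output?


Matrix:
  000
  100
  100
  100
Read columns: 011100000000

011100000000


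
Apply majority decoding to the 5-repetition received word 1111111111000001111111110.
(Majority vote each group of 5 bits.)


Groups: 11111, 11111, 00000, 11111, 11110
Majority votes: 11011

11011


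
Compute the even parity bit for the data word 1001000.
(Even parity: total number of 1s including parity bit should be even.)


Number of 1s in data: 2
Parity bit: 0

0


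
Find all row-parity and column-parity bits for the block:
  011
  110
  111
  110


Row parities: 0010
Column parities: 100

Row P: 0010, Col P: 100, Corner: 1


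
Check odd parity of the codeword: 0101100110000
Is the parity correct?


Number of 1s: 5

Yes, parity is correct (5 ones)


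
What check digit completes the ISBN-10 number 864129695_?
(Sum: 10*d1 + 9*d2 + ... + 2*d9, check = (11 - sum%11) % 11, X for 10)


Weighted sum: 291
291 mod 11 = 5

Check digit: 6


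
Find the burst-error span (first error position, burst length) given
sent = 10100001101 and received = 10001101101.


XOR: 00101100000

Burst at position 2, length 4


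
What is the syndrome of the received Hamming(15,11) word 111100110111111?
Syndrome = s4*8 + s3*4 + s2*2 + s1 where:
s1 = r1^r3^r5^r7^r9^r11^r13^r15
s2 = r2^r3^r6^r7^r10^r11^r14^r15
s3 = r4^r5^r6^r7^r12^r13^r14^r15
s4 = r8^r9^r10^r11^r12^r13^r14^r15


s1=0, s2=1, s3=0, s4=1

Syndrome = 10 (error at position 10)


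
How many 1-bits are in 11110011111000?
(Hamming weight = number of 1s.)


Counting 1s in 11110011111000

9


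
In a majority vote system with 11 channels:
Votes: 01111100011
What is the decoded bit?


Ones: 7 out of 11
Threshold: 6

1 (7/11 voted 1)


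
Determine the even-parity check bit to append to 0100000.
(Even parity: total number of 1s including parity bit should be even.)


Number of 1s in data: 1
Parity bit: 1

1


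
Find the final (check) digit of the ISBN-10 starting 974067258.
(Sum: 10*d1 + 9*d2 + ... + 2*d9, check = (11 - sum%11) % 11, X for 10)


Weighted sum: 295
295 mod 11 = 9

Check digit: 2


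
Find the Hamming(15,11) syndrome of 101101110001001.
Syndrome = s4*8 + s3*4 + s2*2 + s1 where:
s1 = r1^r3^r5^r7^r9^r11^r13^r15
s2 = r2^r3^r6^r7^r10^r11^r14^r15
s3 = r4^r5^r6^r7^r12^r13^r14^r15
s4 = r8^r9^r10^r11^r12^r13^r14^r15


s1=0, s2=0, s3=1, s4=1

Syndrome = 12 (error at position 12)


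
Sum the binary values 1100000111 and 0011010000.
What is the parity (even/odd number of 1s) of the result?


1100000111 = 775
0011010000 = 208
Sum = 983 = 1111010111
1s count = 8

even parity (8 ones in 1111010111)


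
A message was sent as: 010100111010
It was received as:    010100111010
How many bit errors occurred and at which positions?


XOR: 000000000000

0 errors (received matches sent)


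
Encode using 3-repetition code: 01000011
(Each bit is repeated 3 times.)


Each bit -> 3 copies

000111000000000000111111


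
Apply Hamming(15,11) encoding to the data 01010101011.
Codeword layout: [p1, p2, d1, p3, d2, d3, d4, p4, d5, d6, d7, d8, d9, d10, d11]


Parity bits: p1=1, p2=0, p3=1, p4=0

100110100101011


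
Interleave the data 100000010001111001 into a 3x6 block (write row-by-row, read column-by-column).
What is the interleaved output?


Matrix:
  100000
  010001
  111001
Read columns: 101011001000000011

101011001000000011


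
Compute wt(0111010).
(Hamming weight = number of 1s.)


Counting 1s in 0111010

4


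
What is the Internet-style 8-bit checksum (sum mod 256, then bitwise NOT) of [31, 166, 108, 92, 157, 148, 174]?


Sum = 876 mod 256 = 108
Complement = 147

147


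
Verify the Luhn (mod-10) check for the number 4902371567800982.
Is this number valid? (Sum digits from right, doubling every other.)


Luhn sum = 74
74 mod 10 = 4

Invalid (Luhn sum mod 10 = 4)


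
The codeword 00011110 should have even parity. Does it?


Number of 1s: 4

Yes, parity is correct (4 ones)


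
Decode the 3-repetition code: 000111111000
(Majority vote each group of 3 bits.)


Groups: 000, 111, 111, 000
Majority votes: 0110

0110


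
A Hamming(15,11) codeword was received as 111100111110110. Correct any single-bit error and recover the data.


Syndrome = 0: no error detected

Data: 10011110110 (no errors)


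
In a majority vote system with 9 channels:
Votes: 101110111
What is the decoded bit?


Ones: 7 out of 9
Threshold: 5

1 (7/9 voted 1)


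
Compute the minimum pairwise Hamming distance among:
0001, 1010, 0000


Comparing all pairs, minimum distance: 1
Can detect 0 errors, correct 0 errors

1


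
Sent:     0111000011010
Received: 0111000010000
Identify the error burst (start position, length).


XOR: 0000000001010

Burst at position 9, length 3


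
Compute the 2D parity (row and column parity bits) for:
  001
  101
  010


Row parities: 101
Column parities: 110

Row P: 101, Col P: 110, Corner: 0


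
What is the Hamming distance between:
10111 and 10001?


XOR: 00110
Count of 1s: 2

2


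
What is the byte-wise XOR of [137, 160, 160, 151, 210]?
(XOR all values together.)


XOR chain: 137 ^ 160 ^ 160 ^ 151 ^ 210 = 204

204


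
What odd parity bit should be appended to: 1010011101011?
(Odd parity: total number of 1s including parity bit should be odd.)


Number of 1s in data: 8
Parity bit: 1

1


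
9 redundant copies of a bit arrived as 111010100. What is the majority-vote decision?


Ones: 5 out of 9
Threshold: 5

1 (5/9 voted 1)


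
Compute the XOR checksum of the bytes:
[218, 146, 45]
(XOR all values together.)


XOR chain: 218 ^ 146 ^ 45 = 101

101


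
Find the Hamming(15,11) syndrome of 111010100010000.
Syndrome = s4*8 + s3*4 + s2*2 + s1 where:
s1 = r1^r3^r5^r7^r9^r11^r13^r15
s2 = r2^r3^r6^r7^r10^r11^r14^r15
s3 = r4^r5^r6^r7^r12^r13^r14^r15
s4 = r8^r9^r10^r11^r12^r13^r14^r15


s1=1, s2=0, s3=0, s4=1

Syndrome = 9 (error at position 9)


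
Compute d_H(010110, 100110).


XOR: 110000
Count of 1s: 2

2


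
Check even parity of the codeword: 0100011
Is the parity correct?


Number of 1s: 3

No, parity error (3 ones)


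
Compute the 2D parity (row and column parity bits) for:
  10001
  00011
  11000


Row parities: 000
Column parities: 01010

Row P: 000, Col P: 01010, Corner: 0


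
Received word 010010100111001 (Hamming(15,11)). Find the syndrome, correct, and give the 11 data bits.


Syndrome = 2: error at position 2

Data: 01010111001 (corrected bit 2)


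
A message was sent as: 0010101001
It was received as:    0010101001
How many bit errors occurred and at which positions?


XOR: 0000000000

0 errors (received matches sent)


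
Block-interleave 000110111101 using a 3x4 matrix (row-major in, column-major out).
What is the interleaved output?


Matrix:
  0001
  1011
  1101
Read columns: 011001010111

011001010111


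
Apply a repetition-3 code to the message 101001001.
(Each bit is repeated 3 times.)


Each bit -> 3 copies

111000111000000111000000111


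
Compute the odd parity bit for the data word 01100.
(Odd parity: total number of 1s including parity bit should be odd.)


Number of 1s in data: 2
Parity bit: 1

1


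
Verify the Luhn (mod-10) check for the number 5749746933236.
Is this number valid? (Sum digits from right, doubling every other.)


Luhn sum = 76
76 mod 10 = 6

Invalid (Luhn sum mod 10 = 6)


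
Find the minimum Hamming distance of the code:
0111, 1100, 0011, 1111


Comparing all pairs, minimum distance: 1
Can detect 0 errors, correct 0 errors

1


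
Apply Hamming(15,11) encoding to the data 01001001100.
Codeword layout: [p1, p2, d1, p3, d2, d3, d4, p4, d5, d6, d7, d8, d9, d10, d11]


Parity bits: p1=1, p2=0, p3=1, p4=1

100110011001100


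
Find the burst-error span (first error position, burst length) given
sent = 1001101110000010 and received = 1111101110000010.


XOR: 0110000000000000

Burst at position 1, length 2


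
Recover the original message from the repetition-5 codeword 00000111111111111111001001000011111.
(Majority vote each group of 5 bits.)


Groups: 00000, 11111, 11111, 11111, 00100, 10000, 11111
Majority votes: 0111001

0111001


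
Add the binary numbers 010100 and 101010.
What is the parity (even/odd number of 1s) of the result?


010100 = 20
101010 = 42
Sum = 62 = 111110
1s count = 5

odd parity (5 ones in 111110)


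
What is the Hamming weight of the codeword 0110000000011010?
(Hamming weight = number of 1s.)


Counting 1s in 0110000000011010

5


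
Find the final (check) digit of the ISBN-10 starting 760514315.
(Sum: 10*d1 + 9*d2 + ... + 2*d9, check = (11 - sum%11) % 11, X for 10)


Weighted sum: 210
210 mod 11 = 1

Check digit: X


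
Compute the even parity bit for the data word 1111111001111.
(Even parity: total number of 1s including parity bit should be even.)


Number of 1s in data: 11
Parity bit: 1

1


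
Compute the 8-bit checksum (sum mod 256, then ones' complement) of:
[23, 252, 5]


Sum = 280 mod 256 = 24
Complement = 231

231


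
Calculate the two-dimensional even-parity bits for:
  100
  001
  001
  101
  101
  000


Row parities: 111000
Column parities: 100

Row P: 111000, Col P: 100, Corner: 1


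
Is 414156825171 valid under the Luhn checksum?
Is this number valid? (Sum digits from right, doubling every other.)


Luhn sum = 42
42 mod 10 = 2

Invalid (Luhn sum mod 10 = 2)


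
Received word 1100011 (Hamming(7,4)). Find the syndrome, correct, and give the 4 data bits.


Syndrome = 2: error at position 2

Data: 0011 (corrected bit 2)


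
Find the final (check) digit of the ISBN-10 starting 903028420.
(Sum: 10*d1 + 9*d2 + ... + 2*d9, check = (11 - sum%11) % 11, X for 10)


Weighted sum: 188
188 mod 11 = 1

Check digit: X


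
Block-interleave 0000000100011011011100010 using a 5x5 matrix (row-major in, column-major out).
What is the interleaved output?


Matrix:
  00000
  00100
  01101
  10111
  00010
Read columns: 0001000100011100001100110

0001000100011100001100110


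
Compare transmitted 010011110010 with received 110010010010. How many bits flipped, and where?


XOR: 100001100000

3 error(s) at position(s): 0, 5, 6


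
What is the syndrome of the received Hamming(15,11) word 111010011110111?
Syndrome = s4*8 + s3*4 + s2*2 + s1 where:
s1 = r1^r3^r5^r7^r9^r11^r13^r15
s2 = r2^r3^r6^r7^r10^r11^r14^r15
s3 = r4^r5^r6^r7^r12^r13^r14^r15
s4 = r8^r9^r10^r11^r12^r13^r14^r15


s1=1, s2=0, s3=0, s4=1

Syndrome = 9 (error at position 9)


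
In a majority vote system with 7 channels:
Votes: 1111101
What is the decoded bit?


Ones: 6 out of 7
Threshold: 4

1 (6/7 voted 1)


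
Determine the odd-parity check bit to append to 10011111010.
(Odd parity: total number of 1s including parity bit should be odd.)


Number of 1s in data: 7
Parity bit: 0

0


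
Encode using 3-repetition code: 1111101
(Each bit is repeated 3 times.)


Each bit -> 3 copies

111111111111111000111


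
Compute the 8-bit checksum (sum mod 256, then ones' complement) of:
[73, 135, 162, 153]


Sum = 523 mod 256 = 11
Complement = 244

244


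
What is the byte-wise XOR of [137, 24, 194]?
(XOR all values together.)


XOR chain: 137 ^ 24 ^ 194 = 83

83


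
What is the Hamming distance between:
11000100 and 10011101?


XOR: 01011001
Count of 1s: 4

4


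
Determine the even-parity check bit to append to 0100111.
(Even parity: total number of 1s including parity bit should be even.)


Number of 1s in data: 4
Parity bit: 0

0


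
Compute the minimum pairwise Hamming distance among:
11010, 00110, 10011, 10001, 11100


Comparing all pairs, minimum distance: 1
Can detect 0 errors, correct 0 errors

1


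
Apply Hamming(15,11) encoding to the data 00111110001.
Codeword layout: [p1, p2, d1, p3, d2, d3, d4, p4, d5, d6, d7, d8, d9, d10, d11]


Parity bits: p1=0, p2=1, p3=1, p4=0

010101101110001


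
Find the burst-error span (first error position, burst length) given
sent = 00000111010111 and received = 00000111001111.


XOR: 00000000011000

Burst at position 9, length 2


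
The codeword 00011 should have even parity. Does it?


Number of 1s: 2

Yes, parity is correct (2 ones)


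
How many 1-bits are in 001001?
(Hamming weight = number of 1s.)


Counting 1s in 001001

2


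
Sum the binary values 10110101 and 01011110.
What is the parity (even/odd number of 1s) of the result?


10110101 = 181
01011110 = 94
Sum = 275 = 100010011
1s count = 4

even parity (4 ones in 100010011)


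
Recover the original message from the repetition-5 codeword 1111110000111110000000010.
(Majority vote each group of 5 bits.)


Groups: 11111, 10000, 11111, 00000, 00010
Majority votes: 10100

10100


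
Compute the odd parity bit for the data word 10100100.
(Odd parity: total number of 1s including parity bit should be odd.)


Number of 1s in data: 3
Parity bit: 0

0


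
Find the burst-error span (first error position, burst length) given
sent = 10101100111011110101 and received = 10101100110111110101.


XOR: 00000000001100000000

Burst at position 10, length 2


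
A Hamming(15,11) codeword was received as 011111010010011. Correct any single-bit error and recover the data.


Syndrome = 4: error at position 4

Data: 11100010011 (corrected bit 4)


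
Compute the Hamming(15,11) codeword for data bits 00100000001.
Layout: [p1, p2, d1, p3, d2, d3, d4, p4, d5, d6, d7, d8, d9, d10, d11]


Parity bits: p1=1, p2=0, p3=0, p4=1

100001010000001


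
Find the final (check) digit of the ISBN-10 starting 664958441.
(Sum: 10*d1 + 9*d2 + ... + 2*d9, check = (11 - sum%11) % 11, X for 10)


Weighted sum: 309
309 mod 11 = 1

Check digit: X


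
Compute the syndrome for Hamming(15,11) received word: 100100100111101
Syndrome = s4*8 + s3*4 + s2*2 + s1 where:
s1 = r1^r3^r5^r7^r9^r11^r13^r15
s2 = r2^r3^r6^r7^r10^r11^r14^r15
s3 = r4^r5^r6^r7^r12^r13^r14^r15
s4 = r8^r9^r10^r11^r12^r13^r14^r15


s1=1, s2=0, s3=1, s4=1

Syndrome = 13 (error at position 13)


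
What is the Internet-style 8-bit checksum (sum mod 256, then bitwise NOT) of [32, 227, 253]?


Sum = 512 mod 256 = 0
Complement = 255

255


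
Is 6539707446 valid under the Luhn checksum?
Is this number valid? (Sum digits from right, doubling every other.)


Luhn sum = 51
51 mod 10 = 1

Invalid (Luhn sum mod 10 = 1)


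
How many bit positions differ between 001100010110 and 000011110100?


XOR: 001111100010
Count of 1s: 6

6


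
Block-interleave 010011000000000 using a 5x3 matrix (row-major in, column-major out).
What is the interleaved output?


Matrix:
  010
  011
  000
  000
  000
Read columns: 000001100001000

000001100001000


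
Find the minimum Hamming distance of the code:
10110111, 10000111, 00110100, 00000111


Comparing all pairs, minimum distance: 1
Can detect 0 errors, correct 0 errors

1


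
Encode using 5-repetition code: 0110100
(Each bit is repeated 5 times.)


Each bit -> 5 copies

00000111111111100000111110000000000


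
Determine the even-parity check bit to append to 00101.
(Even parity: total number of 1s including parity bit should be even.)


Number of 1s in data: 2
Parity bit: 0

0


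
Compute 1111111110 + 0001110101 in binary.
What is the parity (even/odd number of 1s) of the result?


1111111110 = 1022
0001110101 = 117
Sum = 1139 = 10001110011
1s count = 6

even parity (6 ones in 10001110011)


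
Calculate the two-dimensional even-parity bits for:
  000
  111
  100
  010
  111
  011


Row parities: 011110
Column parities: 101

Row P: 011110, Col P: 101, Corner: 0


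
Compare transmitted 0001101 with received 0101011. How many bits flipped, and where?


XOR: 0100110

3 error(s) at position(s): 1, 4, 5


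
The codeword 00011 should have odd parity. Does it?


Number of 1s: 2

No, parity error (2 ones)


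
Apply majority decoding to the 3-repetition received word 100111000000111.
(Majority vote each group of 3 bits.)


Groups: 100, 111, 000, 000, 111
Majority votes: 01001

01001


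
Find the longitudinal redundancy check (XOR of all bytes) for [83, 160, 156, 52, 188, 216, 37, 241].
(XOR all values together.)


XOR chain: 83 ^ 160 ^ 156 ^ 52 ^ 188 ^ 216 ^ 37 ^ 241 = 235

235


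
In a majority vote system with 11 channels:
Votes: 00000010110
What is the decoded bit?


Ones: 3 out of 11
Threshold: 6

0 (3/11 voted 1)


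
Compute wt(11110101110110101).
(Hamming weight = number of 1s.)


Counting 1s in 11110101110110101

12


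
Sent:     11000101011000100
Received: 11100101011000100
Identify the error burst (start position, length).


XOR: 00100000000000000

Burst at position 2, length 1


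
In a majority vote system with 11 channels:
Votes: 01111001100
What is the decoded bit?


Ones: 6 out of 11
Threshold: 6

1 (6/11 voted 1)


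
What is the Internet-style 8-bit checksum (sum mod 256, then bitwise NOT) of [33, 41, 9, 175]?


Sum = 258 mod 256 = 2
Complement = 253

253


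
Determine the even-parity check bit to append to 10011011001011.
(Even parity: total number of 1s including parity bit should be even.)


Number of 1s in data: 8
Parity bit: 0

0


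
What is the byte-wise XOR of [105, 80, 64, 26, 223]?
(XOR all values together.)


XOR chain: 105 ^ 80 ^ 64 ^ 26 ^ 223 = 188

188


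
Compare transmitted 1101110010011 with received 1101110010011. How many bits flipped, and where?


XOR: 0000000000000

0 errors (received matches sent)


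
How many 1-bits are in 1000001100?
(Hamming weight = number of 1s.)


Counting 1s in 1000001100

3


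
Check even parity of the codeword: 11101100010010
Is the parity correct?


Number of 1s: 7

No, parity error (7 ones)


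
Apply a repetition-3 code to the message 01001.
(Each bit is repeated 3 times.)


Each bit -> 3 copies

000111000000111


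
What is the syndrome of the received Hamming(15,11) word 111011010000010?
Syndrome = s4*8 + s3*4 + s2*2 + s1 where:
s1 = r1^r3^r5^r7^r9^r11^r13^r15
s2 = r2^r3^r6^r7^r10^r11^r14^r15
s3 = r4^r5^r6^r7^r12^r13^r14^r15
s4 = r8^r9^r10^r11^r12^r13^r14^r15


s1=1, s2=0, s3=1, s4=0

Syndrome = 5 (error at position 5)


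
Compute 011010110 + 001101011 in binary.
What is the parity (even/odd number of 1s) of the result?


011010110 = 214
001101011 = 107
Sum = 321 = 101000001
1s count = 3

odd parity (3 ones in 101000001)


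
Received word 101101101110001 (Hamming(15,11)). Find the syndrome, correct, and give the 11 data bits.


Syndrome = 0: no error detected

Data: 10111110001 (no errors)


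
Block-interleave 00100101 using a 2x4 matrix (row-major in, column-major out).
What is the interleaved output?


Matrix:
  0010
  0101
Read columns: 00011001

00011001


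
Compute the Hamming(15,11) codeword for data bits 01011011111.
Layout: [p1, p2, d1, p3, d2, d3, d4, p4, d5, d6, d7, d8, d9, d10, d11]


Parity bits: p1=0, p2=0, p3=0, p4=0

000010101011111


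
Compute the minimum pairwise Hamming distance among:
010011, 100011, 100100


Comparing all pairs, minimum distance: 2
Can detect 1 errors, correct 0 errors

2


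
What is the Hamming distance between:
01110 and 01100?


XOR: 00010
Count of 1s: 1

1


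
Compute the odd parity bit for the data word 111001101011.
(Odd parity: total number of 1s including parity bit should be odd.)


Number of 1s in data: 8
Parity bit: 1

1


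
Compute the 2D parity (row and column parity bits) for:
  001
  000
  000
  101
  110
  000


Row parities: 100000
Column parities: 010

Row P: 100000, Col P: 010, Corner: 1


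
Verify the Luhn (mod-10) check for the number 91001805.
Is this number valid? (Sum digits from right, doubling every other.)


Luhn sum = 25
25 mod 10 = 5

Invalid (Luhn sum mod 10 = 5)


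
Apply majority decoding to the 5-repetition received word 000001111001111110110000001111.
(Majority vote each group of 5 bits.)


Groups: 00000, 11110, 01111, 11011, 00000, 01111
Majority votes: 011101

011101


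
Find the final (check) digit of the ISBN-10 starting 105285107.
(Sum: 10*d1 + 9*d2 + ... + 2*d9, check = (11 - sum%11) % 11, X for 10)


Weighted sum: 155
155 mod 11 = 1

Check digit: X


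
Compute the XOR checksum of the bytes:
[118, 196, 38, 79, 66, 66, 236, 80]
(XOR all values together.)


XOR chain: 118 ^ 196 ^ 38 ^ 79 ^ 66 ^ 66 ^ 236 ^ 80 = 103

103


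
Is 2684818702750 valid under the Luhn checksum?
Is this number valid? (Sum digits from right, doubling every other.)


Luhn sum = 56
56 mod 10 = 6

Invalid (Luhn sum mod 10 = 6)


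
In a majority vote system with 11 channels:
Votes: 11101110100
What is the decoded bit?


Ones: 7 out of 11
Threshold: 6

1 (7/11 voted 1)


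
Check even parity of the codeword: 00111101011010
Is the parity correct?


Number of 1s: 8

Yes, parity is correct (8 ones)


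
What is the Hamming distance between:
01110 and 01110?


XOR: 00000
Count of 1s: 0

0


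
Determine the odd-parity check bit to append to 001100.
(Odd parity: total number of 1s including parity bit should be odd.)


Number of 1s in data: 2
Parity bit: 1

1


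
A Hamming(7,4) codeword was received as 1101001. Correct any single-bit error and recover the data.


Syndrome = 0: no error detected

Data: 0001 (no errors)


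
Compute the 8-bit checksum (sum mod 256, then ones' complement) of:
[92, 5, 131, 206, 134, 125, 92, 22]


Sum = 807 mod 256 = 39
Complement = 216

216


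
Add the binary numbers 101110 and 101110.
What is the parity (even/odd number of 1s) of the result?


101110 = 46
101110 = 46
Sum = 92 = 1011100
1s count = 4

even parity (4 ones in 1011100)


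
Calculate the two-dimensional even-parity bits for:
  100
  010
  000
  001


Row parities: 1101
Column parities: 111

Row P: 1101, Col P: 111, Corner: 1


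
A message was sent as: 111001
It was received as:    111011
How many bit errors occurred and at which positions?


XOR: 000010

1 error(s) at position(s): 4


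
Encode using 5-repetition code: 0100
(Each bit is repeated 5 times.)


Each bit -> 5 copies

00000111110000000000


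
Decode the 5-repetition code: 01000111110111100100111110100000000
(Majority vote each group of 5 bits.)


Groups: 01000, 11111, 01111, 00100, 11111, 01000, 00000
Majority votes: 0110100

0110100


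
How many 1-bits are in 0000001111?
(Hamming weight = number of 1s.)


Counting 1s in 0000001111

4


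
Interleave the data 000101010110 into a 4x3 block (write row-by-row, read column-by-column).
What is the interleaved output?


Matrix:
  000
  101
  010
  110
Read columns: 010100110100

010100110100


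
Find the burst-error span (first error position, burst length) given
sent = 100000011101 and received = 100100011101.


XOR: 000100000000

Burst at position 3, length 1


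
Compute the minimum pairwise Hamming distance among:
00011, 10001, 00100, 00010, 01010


Comparing all pairs, minimum distance: 1
Can detect 0 errors, correct 0 errors

1


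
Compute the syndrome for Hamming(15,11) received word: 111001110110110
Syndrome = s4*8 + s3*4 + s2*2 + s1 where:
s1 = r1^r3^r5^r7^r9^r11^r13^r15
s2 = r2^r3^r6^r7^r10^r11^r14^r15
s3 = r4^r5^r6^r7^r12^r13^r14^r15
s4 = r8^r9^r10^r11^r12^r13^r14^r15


s1=1, s2=1, s3=0, s4=1

Syndrome = 11 (error at position 11)


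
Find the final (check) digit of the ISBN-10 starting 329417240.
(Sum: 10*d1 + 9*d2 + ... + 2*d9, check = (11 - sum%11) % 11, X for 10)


Weighted sum: 209
209 mod 11 = 0

Check digit: 0


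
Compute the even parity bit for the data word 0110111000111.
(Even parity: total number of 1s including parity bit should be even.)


Number of 1s in data: 8
Parity bit: 0

0


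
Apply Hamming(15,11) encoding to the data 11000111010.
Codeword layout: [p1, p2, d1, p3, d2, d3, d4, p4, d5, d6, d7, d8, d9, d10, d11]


Parity bits: p1=1, p2=0, p3=1, p4=0

101110000111010


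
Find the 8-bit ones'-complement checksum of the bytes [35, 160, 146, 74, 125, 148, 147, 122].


Sum = 957 mod 256 = 189
Complement = 66

66


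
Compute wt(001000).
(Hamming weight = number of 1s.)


Counting 1s in 001000

1


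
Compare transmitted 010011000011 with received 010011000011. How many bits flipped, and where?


XOR: 000000000000

0 errors (received matches sent)


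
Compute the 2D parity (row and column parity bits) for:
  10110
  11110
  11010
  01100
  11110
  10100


Row parities: 101000
Column parities: 10100

Row P: 101000, Col P: 10100, Corner: 0


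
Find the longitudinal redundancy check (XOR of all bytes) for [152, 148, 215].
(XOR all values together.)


XOR chain: 152 ^ 148 ^ 215 = 219

219


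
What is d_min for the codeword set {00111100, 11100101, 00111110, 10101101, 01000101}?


Comparing all pairs, minimum distance: 1
Can detect 0 errors, correct 0 errors

1


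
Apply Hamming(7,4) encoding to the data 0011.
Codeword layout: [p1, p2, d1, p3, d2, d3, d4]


Parity bits: p1=1, p2=0, p3=0

1000011


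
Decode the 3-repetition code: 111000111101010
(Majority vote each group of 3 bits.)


Groups: 111, 000, 111, 101, 010
Majority votes: 10110

10110


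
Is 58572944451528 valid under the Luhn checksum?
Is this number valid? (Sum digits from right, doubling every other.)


Luhn sum = 74
74 mod 10 = 4

Invalid (Luhn sum mod 10 = 4)


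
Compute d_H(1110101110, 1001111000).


XOR: 0111010110
Count of 1s: 6

6


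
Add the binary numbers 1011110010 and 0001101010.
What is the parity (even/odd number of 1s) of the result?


1011110010 = 754
0001101010 = 106
Sum = 860 = 1101011100
1s count = 6

even parity (6 ones in 1101011100)


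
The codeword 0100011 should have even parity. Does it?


Number of 1s: 3

No, parity error (3 ones)


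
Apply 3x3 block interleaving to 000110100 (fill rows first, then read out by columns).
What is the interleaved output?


Matrix:
  000
  110
  100
Read columns: 011010000

011010000


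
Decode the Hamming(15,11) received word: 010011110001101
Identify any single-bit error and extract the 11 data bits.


Syndrome = 0: no error detected

Data: 01110001101 (no errors)


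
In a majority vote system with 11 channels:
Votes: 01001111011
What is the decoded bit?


Ones: 7 out of 11
Threshold: 6

1 (7/11 voted 1)


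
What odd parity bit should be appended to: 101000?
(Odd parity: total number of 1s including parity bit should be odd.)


Number of 1s in data: 2
Parity bit: 1

1


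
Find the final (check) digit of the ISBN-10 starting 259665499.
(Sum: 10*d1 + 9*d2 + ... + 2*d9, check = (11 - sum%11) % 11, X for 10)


Weighted sum: 301
301 mod 11 = 4

Check digit: 7
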